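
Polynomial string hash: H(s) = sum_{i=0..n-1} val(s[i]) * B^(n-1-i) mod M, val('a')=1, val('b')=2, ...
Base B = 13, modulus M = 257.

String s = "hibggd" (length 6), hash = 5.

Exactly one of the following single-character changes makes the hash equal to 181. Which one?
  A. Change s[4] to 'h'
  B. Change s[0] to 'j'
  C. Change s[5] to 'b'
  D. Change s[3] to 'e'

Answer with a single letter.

Option A: s[4]='g'->'h', delta=(8-7)*13^1 mod 257 = 13, hash=5+13 mod 257 = 18
Option B: s[0]='h'->'j', delta=(10-8)*13^5 mod 257 = 113, hash=5+113 mod 257 = 118
Option C: s[5]='d'->'b', delta=(2-4)*13^0 mod 257 = 255, hash=5+255 mod 257 = 3
Option D: s[3]='g'->'e', delta=(5-7)*13^2 mod 257 = 176, hash=5+176 mod 257 = 181 <-- target

Answer: D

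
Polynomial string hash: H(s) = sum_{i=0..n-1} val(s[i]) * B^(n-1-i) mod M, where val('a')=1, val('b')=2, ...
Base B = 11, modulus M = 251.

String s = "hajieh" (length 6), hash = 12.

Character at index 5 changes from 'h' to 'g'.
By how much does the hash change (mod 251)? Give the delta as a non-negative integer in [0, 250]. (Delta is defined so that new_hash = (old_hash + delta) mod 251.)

Delta formula: (val(new) - val(old)) * B^(n-1-k) mod M
  val('g') - val('h') = 7 - 8 = -1
  B^(n-1-k) = 11^0 mod 251 = 1
  Delta = -1 * 1 mod 251 = 250

Answer: 250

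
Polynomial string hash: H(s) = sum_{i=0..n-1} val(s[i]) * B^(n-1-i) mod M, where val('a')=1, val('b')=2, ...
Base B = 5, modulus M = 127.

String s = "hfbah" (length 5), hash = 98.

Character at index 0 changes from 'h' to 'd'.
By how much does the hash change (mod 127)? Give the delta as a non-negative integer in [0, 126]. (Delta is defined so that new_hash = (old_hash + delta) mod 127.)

Delta formula: (val(new) - val(old)) * B^(n-1-k) mod M
  val('d') - val('h') = 4 - 8 = -4
  B^(n-1-k) = 5^4 mod 127 = 117
  Delta = -4 * 117 mod 127 = 40

Answer: 40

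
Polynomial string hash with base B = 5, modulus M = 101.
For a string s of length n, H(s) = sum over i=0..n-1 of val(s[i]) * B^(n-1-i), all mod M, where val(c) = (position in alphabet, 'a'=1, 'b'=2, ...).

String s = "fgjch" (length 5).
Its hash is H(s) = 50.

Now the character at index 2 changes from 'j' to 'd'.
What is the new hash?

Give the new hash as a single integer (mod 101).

Answer: 1

Derivation:
val('j') = 10, val('d') = 4
Position k = 2, exponent = n-1-k = 2
B^2 mod M = 5^2 mod 101 = 25
Delta = (4 - 10) * 25 mod 101 = 52
New hash = (50 + 52) mod 101 = 1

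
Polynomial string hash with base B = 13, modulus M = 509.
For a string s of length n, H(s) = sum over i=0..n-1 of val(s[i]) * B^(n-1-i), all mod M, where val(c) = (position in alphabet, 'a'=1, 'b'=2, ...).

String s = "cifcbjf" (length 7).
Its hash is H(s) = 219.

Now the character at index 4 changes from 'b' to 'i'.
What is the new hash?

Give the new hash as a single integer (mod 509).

val('b') = 2, val('i') = 9
Position k = 4, exponent = n-1-k = 2
B^2 mod M = 13^2 mod 509 = 169
Delta = (9 - 2) * 169 mod 509 = 165
New hash = (219 + 165) mod 509 = 384

Answer: 384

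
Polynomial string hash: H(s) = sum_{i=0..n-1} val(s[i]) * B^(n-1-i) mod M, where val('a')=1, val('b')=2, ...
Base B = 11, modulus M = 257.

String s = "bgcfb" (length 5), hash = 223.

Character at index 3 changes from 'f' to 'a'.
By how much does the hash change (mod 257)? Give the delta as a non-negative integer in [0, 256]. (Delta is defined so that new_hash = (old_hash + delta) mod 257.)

Answer: 202

Derivation:
Delta formula: (val(new) - val(old)) * B^(n-1-k) mod M
  val('a') - val('f') = 1 - 6 = -5
  B^(n-1-k) = 11^1 mod 257 = 11
  Delta = -5 * 11 mod 257 = 202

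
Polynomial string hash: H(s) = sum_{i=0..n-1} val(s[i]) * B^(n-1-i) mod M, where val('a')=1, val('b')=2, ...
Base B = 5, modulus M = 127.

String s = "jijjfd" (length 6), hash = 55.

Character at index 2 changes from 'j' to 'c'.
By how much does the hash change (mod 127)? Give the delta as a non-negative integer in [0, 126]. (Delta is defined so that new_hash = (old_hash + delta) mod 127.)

Answer: 14

Derivation:
Delta formula: (val(new) - val(old)) * B^(n-1-k) mod M
  val('c') - val('j') = 3 - 10 = -7
  B^(n-1-k) = 5^3 mod 127 = 125
  Delta = -7 * 125 mod 127 = 14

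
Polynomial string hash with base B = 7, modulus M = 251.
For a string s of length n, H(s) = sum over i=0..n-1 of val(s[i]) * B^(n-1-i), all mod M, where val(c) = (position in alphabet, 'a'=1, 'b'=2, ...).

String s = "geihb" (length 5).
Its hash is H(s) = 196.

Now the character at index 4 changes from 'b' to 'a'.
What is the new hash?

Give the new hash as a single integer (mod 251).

Answer: 195

Derivation:
val('b') = 2, val('a') = 1
Position k = 4, exponent = n-1-k = 0
B^0 mod M = 7^0 mod 251 = 1
Delta = (1 - 2) * 1 mod 251 = 250
New hash = (196 + 250) mod 251 = 195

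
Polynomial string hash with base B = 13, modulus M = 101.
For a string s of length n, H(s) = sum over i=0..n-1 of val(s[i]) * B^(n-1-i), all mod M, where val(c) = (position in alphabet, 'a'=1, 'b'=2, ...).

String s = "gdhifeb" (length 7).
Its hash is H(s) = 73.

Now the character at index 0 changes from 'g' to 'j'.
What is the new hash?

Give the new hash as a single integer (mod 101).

val('g') = 7, val('j') = 10
Position k = 0, exponent = n-1-k = 6
B^6 mod M = 13^6 mod 101 = 19
Delta = (10 - 7) * 19 mod 101 = 57
New hash = (73 + 57) mod 101 = 29

Answer: 29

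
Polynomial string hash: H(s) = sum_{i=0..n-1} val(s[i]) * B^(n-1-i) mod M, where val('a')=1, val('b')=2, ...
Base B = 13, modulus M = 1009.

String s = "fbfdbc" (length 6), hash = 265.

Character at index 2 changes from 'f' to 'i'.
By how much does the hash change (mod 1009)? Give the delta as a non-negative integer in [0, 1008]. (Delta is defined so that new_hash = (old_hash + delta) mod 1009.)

Delta formula: (val(new) - val(old)) * B^(n-1-k) mod M
  val('i') - val('f') = 9 - 6 = 3
  B^(n-1-k) = 13^3 mod 1009 = 179
  Delta = 3 * 179 mod 1009 = 537

Answer: 537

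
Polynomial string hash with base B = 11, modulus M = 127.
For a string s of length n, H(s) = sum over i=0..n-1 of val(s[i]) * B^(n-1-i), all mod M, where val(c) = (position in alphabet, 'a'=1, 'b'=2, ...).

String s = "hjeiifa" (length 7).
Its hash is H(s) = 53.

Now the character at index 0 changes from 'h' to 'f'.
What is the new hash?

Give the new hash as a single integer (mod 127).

val('h') = 8, val('f') = 6
Position k = 0, exponent = n-1-k = 6
B^6 mod M = 11^6 mod 127 = 38
Delta = (6 - 8) * 38 mod 127 = 51
New hash = (53 + 51) mod 127 = 104

Answer: 104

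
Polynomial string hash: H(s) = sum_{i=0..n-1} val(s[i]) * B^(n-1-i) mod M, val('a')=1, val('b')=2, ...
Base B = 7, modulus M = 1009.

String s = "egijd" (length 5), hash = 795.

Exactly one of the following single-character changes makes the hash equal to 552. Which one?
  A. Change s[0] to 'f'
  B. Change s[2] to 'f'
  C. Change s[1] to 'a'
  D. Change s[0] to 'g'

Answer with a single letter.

Option A: s[0]='e'->'f', delta=(6-5)*7^4 mod 1009 = 383, hash=795+383 mod 1009 = 169
Option B: s[2]='i'->'f', delta=(6-9)*7^2 mod 1009 = 862, hash=795+862 mod 1009 = 648
Option C: s[1]='g'->'a', delta=(1-7)*7^3 mod 1009 = 969, hash=795+969 mod 1009 = 755
Option D: s[0]='e'->'g', delta=(7-5)*7^4 mod 1009 = 766, hash=795+766 mod 1009 = 552 <-- target

Answer: D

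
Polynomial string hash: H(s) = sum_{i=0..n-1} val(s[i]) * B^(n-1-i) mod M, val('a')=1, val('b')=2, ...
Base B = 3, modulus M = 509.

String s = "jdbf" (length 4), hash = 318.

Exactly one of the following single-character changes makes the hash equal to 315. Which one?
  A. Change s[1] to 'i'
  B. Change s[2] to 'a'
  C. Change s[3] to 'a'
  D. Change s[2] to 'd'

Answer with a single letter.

Option A: s[1]='d'->'i', delta=(9-4)*3^2 mod 509 = 45, hash=318+45 mod 509 = 363
Option B: s[2]='b'->'a', delta=(1-2)*3^1 mod 509 = 506, hash=318+506 mod 509 = 315 <-- target
Option C: s[3]='f'->'a', delta=(1-6)*3^0 mod 509 = 504, hash=318+504 mod 509 = 313
Option D: s[2]='b'->'d', delta=(4-2)*3^1 mod 509 = 6, hash=318+6 mod 509 = 324

Answer: B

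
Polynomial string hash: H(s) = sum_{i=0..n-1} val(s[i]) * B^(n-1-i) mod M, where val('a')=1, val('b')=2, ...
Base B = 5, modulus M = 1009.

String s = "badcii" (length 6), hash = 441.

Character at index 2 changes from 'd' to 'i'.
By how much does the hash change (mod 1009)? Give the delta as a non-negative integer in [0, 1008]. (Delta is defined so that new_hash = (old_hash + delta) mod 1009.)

Delta formula: (val(new) - val(old)) * B^(n-1-k) mod M
  val('i') - val('d') = 9 - 4 = 5
  B^(n-1-k) = 5^3 mod 1009 = 125
  Delta = 5 * 125 mod 1009 = 625

Answer: 625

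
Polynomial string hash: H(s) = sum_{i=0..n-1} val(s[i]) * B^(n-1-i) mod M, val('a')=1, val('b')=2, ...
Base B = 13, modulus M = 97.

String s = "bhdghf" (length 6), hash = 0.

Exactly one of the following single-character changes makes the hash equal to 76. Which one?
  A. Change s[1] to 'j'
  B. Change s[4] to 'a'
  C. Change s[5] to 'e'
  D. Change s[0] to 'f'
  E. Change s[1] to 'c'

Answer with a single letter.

Answer: E

Derivation:
Option A: s[1]='h'->'j', delta=(10-8)*13^4 mod 97 = 86, hash=0+86 mod 97 = 86
Option B: s[4]='h'->'a', delta=(1-8)*13^1 mod 97 = 6, hash=0+6 mod 97 = 6
Option C: s[5]='f'->'e', delta=(5-6)*13^0 mod 97 = 96, hash=0+96 mod 97 = 96
Option D: s[0]='b'->'f', delta=(6-2)*13^5 mod 97 = 5, hash=0+5 mod 97 = 5
Option E: s[1]='h'->'c', delta=(3-8)*13^4 mod 97 = 76, hash=0+76 mod 97 = 76 <-- target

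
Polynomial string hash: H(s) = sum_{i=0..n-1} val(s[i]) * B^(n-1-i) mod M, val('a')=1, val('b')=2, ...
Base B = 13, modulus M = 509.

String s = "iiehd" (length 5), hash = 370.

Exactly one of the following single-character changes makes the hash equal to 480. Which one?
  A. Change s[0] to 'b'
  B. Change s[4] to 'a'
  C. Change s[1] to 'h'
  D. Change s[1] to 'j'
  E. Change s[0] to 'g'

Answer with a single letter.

Option A: s[0]='i'->'b', delta=(2-9)*13^4 mod 509 = 110, hash=370+110 mod 509 = 480 <-- target
Option B: s[4]='d'->'a', delta=(1-4)*13^0 mod 509 = 506, hash=370+506 mod 509 = 367
Option C: s[1]='i'->'h', delta=(8-9)*13^3 mod 509 = 348, hash=370+348 mod 509 = 209
Option D: s[1]='i'->'j', delta=(10-9)*13^3 mod 509 = 161, hash=370+161 mod 509 = 22
Option E: s[0]='i'->'g', delta=(7-9)*13^4 mod 509 = 395, hash=370+395 mod 509 = 256

Answer: A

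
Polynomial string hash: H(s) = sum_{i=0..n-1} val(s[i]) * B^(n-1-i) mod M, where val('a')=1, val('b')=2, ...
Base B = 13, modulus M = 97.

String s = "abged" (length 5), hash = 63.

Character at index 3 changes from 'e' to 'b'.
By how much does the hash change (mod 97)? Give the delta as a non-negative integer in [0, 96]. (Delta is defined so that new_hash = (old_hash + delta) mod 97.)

Answer: 58

Derivation:
Delta formula: (val(new) - val(old)) * B^(n-1-k) mod M
  val('b') - val('e') = 2 - 5 = -3
  B^(n-1-k) = 13^1 mod 97 = 13
  Delta = -3 * 13 mod 97 = 58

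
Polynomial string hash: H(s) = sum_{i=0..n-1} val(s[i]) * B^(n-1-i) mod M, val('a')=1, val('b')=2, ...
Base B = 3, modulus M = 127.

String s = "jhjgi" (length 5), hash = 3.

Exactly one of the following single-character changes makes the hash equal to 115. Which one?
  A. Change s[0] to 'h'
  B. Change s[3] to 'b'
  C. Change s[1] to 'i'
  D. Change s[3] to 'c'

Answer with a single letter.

Answer: B

Derivation:
Option A: s[0]='j'->'h', delta=(8-10)*3^4 mod 127 = 92, hash=3+92 mod 127 = 95
Option B: s[3]='g'->'b', delta=(2-7)*3^1 mod 127 = 112, hash=3+112 mod 127 = 115 <-- target
Option C: s[1]='h'->'i', delta=(9-8)*3^3 mod 127 = 27, hash=3+27 mod 127 = 30
Option D: s[3]='g'->'c', delta=(3-7)*3^1 mod 127 = 115, hash=3+115 mod 127 = 118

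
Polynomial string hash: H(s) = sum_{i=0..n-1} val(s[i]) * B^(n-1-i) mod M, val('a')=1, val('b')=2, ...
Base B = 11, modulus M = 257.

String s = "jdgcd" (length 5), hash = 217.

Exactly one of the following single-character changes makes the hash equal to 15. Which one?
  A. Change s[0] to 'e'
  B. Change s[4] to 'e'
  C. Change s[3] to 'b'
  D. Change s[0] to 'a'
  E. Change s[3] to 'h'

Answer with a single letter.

Answer: E

Derivation:
Option A: s[0]='j'->'e', delta=(5-10)*11^4 mod 257 = 40, hash=217+40 mod 257 = 0
Option B: s[4]='d'->'e', delta=(5-4)*11^0 mod 257 = 1, hash=217+1 mod 257 = 218
Option C: s[3]='c'->'b', delta=(2-3)*11^1 mod 257 = 246, hash=217+246 mod 257 = 206
Option D: s[0]='j'->'a', delta=(1-10)*11^4 mod 257 = 72, hash=217+72 mod 257 = 32
Option E: s[3]='c'->'h', delta=(8-3)*11^1 mod 257 = 55, hash=217+55 mod 257 = 15 <-- target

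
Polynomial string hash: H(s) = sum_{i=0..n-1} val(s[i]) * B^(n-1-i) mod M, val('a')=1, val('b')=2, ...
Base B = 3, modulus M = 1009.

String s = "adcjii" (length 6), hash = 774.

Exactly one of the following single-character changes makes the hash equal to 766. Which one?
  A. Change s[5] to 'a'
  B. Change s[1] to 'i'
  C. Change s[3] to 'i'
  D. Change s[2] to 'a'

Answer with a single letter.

Answer: A

Derivation:
Option A: s[5]='i'->'a', delta=(1-9)*3^0 mod 1009 = 1001, hash=774+1001 mod 1009 = 766 <-- target
Option B: s[1]='d'->'i', delta=(9-4)*3^4 mod 1009 = 405, hash=774+405 mod 1009 = 170
Option C: s[3]='j'->'i', delta=(9-10)*3^2 mod 1009 = 1000, hash=774+1000 mod 1009 = 765
Option D: s[2]='c'->'a', delta=(1-3)*3^3 mod 1009 = 955, hash=774+955 mod 1009 = 720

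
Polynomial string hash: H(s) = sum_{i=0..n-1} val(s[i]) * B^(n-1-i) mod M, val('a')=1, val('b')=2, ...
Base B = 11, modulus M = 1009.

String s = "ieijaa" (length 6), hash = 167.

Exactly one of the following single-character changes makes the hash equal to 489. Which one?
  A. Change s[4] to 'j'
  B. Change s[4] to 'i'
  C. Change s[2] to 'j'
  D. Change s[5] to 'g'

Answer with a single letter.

Answer: C

Derivation:
Option A: s[4]='a'->'j', delta=(10-1)*11^1 mod 1009 = 99, hash=167+99 mod 1009 = 266
Option B: s[4]='a'->'i', delta=(9-1)*11^1 mod 1009 = 88, hash=167+88 mod 1009 = 255
Option C: s[2]='i'->'j', delta=(10-9)*11^3 mod 1009 = 322, hash=167+322 mod 1009 = 489 <-- target
Option D: s[5]='a'->'g', delta=(7-1)*11^0 mod 1009 = 6, hash=167+6 mod 1009 = 173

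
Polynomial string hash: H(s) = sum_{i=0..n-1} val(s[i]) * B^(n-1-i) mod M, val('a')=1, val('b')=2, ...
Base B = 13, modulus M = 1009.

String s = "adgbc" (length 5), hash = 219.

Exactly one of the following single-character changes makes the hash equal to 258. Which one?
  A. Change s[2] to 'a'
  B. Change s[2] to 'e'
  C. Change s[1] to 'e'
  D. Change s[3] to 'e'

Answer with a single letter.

Option A: s[2]='g'->'a', delta=(1-7)*13^2 mod 1009 = 1004, hash=219+1004 mod 1009 = 214
Option B: s[2]='g'->'e', delta=(5-7)*13^2 mod 1009 = 671, hash=219+671 mod 1009 = 890
Option C: s[1]='d'->'e', delta=(5-4)*13^3 mod 1009 = 179, hash=219+179 mod 1009 = 398
Option D: s[3]='b'->'e', delta=(5-2)*13^1 mod 1009 = 39, hash=219+39 mod 1009 = 258 <-- target

Answer: D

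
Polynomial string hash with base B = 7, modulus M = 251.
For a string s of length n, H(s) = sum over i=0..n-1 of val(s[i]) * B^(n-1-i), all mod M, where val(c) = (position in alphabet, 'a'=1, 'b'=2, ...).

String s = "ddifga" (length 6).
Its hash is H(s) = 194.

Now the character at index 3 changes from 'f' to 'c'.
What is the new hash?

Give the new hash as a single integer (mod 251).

val('f') = 6, val('c') = 3
Position k = 3, exponent = n-1-k = 2
B^2 mod M = 7^2 mod 251 = 49
Delta = (3 - 6) * 49 mod 251 = 104
New hash = (194 + 104) mod 251 = 47

Answer: 47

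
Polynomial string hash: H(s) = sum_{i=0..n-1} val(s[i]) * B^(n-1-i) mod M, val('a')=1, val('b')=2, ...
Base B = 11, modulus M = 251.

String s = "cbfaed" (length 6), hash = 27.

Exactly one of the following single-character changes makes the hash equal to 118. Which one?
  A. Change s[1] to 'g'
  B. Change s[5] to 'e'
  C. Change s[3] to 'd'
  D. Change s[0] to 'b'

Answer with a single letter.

Option A: s[1]='b'->'g', delta=(7-2)*11^4 mod 251 = 164, hash=27+164 mod 251 = 191
Option B: s[5]='d'->'e', delta=(5-4)*11^0 mod 251 = 1, hash=27+1 mod 251 = 28
Option C: s[3]='a'->'d', delta=(4-1)*11^2 mod 251 = 112, hash=27+112 mod 251 = 139
Option D: s[0]='c'->'b', delta=(2-3)*11^5 mod 251 = 91, hash=27+91 mod 251 = 118 <-- target

Answer: D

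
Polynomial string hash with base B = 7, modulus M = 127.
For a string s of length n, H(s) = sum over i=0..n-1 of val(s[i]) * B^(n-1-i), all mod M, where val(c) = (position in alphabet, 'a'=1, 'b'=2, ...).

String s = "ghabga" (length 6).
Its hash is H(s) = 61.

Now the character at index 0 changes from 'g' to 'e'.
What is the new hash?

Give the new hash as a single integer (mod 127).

Answer: 102

Derivation:
val('g') = 7, val('e') = 5
Position k = 0, exponent = n-1-k = 5
B^5 mod M = 7^5 mod 127 = 43
Delta = (5 - 7) * 43 mod 127 = 41
New hash = (61 + 41) mod 127 = 102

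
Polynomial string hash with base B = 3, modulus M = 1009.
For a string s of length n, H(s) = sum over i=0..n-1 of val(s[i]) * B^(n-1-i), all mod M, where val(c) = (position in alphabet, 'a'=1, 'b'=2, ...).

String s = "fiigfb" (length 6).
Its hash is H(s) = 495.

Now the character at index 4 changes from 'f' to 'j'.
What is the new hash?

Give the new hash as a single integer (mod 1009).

val('f') = 6, val('j') = 10
Position k = 4, exponent = n-1-k = 1
B^1 mod M = 3^1 mod 1009 = 3
Delta = (10 - 6) * 3 mod 1009 = 12
New hash = (495 + 12) mod 1009 = 507

Answer: 507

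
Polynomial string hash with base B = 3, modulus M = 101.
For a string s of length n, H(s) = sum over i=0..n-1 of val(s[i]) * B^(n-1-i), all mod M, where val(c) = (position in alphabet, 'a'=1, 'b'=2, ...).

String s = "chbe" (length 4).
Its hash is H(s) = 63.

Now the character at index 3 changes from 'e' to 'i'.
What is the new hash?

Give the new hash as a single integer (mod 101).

val('e') = 5, val('i') = 9
Position k = 3, exponent = n-1-k = 0
B^0 mod M = 3^0 mod 101 = 1
Delta = (9 - 5) * 1 mod 101 = 4
New hash = (63 + 4) mod 101 = 67

Answer: 67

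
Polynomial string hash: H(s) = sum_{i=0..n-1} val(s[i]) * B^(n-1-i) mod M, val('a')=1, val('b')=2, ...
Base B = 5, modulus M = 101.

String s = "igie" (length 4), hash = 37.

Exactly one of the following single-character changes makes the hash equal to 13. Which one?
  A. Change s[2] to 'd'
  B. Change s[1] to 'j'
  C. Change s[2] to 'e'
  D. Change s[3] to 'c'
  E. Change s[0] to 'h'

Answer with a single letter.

Option A: s[2]='i'->'d', delta=(4-9)*5^1 mod 101 = 76, hash=37+76 mod 101 = 12
Option B: s[1]='g'->'j', delta=(10-7)*5^2 mod 101 = 75, hash=37+75 mod 101 = 11
Option C: s[2]='i'->'e', delta=(5-9)*5^1 mod 101 = 81, hash=37+81 mod 101 = 17
Option D: s[3]='e'->'c', delta=(3-5)*5^0 mod 101 = 99, hash=37+99 mod 101 = 35
Option E: s[0]='i'->'h', delta=(8-9)*5^3 mod 101 = 77, hash=37+77 mod 101 = 13 <-- target

Answer: E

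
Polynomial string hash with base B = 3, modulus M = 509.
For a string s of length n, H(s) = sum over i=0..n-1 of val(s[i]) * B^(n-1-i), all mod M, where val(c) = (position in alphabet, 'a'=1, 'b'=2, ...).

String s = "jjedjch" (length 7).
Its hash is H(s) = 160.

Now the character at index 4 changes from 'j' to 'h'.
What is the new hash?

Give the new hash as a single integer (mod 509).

Answer: 142

Derivation:
val('j') = 10, val('h') = 8
Position k = 4, exponent = n-1-k = 2
B^2 mod M = 3^2 mod 509 = 9
Delta = (8 - 10) * 9 mod 509 = 491
New hash = (160 + 491) mod 509 = 142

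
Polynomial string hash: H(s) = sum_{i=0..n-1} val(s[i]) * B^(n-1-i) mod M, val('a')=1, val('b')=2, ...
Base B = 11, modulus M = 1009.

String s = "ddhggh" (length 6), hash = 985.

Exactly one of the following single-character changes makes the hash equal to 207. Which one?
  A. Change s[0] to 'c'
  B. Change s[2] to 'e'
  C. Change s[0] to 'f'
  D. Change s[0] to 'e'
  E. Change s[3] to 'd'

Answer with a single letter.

Answer: C

Derivation:
Option A: s[0]='d'->'c', delta=(3-4)*11^5 mod 1009 = 389, hash=985+389 mod 1009 = 365
Option B: s[2]='h'->'e', delta=(5-8)*11^3 mod 1009 = 43, hash=985+43 mod 1009 = 19
Option C: s[0]='d'->'f', delta=(6-4)*11^5 mod 1009 = 231, hash=985+231 mod 1009 = 207 <-- target
Option D: s[0]='d'->'e', delta=(5-4)*11^5 mod 1009 = 620, hash=985+620 mod 1009 = 596
Option E: s[3]='g'->'d', delta=(4-7)*11^2 mod 1009 = 646, hash=985+646 mod 1009 = 622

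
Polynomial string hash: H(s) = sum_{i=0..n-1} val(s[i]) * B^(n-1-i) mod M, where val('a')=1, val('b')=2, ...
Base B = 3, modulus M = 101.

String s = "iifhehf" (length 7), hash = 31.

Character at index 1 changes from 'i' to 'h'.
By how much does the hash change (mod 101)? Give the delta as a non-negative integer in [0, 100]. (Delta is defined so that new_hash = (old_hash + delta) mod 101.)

Answer: 60

Derivation:
Delta formula: (val(new) - val(old)) * B^(n-1-k) mod M
  val('h') - val('i') = 8 - 9 = -1
  B^(n-1-k) = 3^5 mod 101 = 41
  Delta = -1 * 41 mod 101 = 60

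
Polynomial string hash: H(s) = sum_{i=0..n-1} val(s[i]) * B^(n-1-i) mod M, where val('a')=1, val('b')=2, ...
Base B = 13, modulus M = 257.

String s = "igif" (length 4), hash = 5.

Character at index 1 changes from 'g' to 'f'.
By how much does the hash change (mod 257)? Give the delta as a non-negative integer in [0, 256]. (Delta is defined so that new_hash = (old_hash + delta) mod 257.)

Delta formula: (val(new) - val(old)) * B^(n-1-k) mod M
  val('f') - val('g') = 6 - 7 = -1
  B^(n-1-k) = 13^2 mod 257 = 169
  Delta = -1 * 169 mod 257 = 88

Answer: 88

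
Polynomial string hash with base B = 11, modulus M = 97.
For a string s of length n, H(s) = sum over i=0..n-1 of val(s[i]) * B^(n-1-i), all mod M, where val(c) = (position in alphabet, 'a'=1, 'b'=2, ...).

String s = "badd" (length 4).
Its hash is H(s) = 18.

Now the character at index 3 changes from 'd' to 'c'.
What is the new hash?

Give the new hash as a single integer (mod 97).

val('d') = 4, val('c') = 3
Position k = 3, exponent = n-1-k = 0
B^0 mod M = 11^0 mod 97 = 1
Delta = (3 - 4) * 1 mod 97 = 96
New hash = (18 + 96) mod 97 = 17

Answer: 17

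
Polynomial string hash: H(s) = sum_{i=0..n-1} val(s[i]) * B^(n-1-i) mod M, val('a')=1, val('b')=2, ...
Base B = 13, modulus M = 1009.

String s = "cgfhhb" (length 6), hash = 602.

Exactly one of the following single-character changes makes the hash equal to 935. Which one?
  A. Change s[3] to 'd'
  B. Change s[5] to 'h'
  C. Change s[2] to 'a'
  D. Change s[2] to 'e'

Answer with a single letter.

Option A: s[3]='h'->'d', delta=(4-8)*13^2 mod 1009 = 333, hash=602+333 mod 1009 = 935 <-- target
Option B: s[5]='b'->'h', delta=(8-2)*13^0 mod 1009 = 6, hash=602+6 mod 1009 = 608
Option C: s[2]='f'->'a', delta=(1-6)*13^3 mod 1009 = 114, hash=602+114 mod 1009 = 716
Option D: s[2]='f'->'e', delta=(5-6)*13^3 mod 1009 = 830, hash=602+830 mod 1009 = 423

Answer: A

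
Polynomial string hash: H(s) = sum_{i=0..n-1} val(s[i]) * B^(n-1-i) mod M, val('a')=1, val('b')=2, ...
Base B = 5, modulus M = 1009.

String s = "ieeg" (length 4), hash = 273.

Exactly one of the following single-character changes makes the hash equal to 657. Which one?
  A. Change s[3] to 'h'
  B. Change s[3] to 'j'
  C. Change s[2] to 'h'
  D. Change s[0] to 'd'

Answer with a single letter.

Option A: s[3]='g'->'h', delta=(8-7)*5^0 mod 1009 = 1, hash=273+1 mod 1009 = 274
Option B: s[3]='g'->'j', delta=(10-7)*5^0 mod 1009 = 3, hash=273+3 mod 1009 = 276
Option C: s[2]='e'->'h', delta=(8-5)*5^1 mod 1009 = 15, hash=273+15 mod 1009 = 288
Option D: s[0]='i'->'d', delta=(4-9)*5^3 mod 1009 = 384, hash=273+384 mod 1009 = 657 <-- target

Answer: D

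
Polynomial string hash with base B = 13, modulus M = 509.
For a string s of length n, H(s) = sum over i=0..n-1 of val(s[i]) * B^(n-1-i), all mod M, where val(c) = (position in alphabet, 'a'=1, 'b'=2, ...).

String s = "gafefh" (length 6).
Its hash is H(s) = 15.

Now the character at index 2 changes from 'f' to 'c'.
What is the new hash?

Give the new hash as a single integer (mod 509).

Answer: 41

Derivation:
val('f') = 6, val('c') = 3
Position k = 2, exponent = n-1-k = 3
B^3 mod M = 13^3 mod 509 = 161
Delta = (3 - 6) * 161 mod 509 = 26
New hash = (15 + 26) mod 509 = 41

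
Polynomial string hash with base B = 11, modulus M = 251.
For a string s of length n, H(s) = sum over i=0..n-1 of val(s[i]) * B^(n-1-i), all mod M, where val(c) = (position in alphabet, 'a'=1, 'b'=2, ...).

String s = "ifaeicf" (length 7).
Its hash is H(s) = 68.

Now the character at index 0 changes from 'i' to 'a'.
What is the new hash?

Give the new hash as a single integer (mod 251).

val('i') = 9, val('a') = 1
Position k = 0, exponent = n-1-k = 6
B^6 mod M = 11^6 mod 251 = 3
Delta = (1 - 9) * 3 mod 251 = 227
New hash = (68 + 227) mod 251 = 44

Answer: 44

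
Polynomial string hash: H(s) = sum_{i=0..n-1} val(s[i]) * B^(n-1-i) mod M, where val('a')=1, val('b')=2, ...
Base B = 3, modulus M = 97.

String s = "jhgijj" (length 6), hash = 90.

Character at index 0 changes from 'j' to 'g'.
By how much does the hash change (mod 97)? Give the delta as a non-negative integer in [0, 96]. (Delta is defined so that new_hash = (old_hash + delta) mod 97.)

Delta formula: (val(new) - val(old)) * B^(n-1-k) mod M
  val('g') - val('j') = 7 - 10 = -3
  B^(n-1-k) = 3^5 mod 97 = 49
  Delta = -3 * 49 mod 97 = 47

Answer: 47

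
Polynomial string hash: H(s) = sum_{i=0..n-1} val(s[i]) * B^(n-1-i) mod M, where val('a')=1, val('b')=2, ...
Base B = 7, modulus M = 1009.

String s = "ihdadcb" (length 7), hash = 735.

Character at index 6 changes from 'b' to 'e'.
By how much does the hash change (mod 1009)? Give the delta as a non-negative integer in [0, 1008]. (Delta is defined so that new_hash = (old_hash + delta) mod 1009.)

Answer: 3

Derivation:
Delta formula: (val(new) - val(old)) * B^(n-1-k) mod M
  val('e') - val('b') = 5 - 2 = 3
  B^(n-1-k) = 7^0 mod 1009 = 1
  Delta = 3 * 1 mod 1009 = 3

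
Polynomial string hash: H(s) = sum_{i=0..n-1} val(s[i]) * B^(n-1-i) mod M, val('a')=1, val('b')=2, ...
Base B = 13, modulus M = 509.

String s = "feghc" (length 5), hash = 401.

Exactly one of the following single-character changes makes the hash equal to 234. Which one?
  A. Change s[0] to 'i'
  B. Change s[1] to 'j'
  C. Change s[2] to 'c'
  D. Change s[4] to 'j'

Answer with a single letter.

Option A: s[0]='f'->'i', delta=(9-6)*13^4 mod 509 = 171, hash=401+171 mod 509 = 63
Option B: s[1]='e'->'j', delta=(10-5)*13^3 mod 509 = 296, hash=401+296 mod 509 = 188
Option C: s[2]='g'->'c', delta=(3-7)*13^2 mod 509 = 342, hash=401+342 mod 509 = 234 <-- target
Option D: s[4]='c'->'j', delta=(10-3)*13^0 mod 509 = 7, hash=401+7 mod 509 = 408

Answer: C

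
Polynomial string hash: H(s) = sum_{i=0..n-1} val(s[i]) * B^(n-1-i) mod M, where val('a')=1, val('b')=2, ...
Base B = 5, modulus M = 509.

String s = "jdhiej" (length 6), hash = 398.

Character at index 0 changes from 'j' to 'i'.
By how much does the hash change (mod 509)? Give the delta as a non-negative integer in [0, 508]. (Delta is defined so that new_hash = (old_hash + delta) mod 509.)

Delta formula: (val(new) - val(old)) * B^(n-1-k) mod M
  val('i') - val('j') = 9 - 10 = -1
  B^(n-1-k) = 5^5 mod 509 = 71
  Delta = -1 * 71 mod 509 = 438

Answer: 438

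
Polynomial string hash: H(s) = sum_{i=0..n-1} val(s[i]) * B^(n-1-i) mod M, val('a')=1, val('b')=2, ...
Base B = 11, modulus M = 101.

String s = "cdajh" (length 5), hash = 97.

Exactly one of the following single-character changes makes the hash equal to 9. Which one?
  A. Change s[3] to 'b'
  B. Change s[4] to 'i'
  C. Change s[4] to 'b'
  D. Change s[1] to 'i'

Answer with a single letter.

Answer: A

Derivation:
Option A: s[3]='j'->'b', delta=(2-10)*11^1 mod 101 = 13, hash=97+13 mod 101 = 9 <-- target
Option B: s[4]='h'->'i', delta=(9-8)*11^0 mod 101 = 1, hash=97+1 mod 101 = 98
Option C: s[4]='h'->'b', delta=(2-8)*11^0 mod 101 = 95, hash=97+95 mod 101 = 91
Option D: s[1]='d'->'i', delta=(9-4)*11^3 mod 101 = 90, hash=97+90 mod 101 = 86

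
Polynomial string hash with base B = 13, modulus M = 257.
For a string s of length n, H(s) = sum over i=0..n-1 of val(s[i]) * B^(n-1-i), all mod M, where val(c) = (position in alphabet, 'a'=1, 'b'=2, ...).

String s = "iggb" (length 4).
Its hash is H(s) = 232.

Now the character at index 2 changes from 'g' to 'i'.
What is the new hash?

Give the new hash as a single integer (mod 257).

val('g') = 7, val('i') = 9
Position k = 2, exponent = n-1-k = 1
B^1 mod M = 13^1 mod 257 = 13
Delta = (9 - 7) * 13 mod 257 = 26
New hash = (232 + 26) mod 257 = 1

Answer: 1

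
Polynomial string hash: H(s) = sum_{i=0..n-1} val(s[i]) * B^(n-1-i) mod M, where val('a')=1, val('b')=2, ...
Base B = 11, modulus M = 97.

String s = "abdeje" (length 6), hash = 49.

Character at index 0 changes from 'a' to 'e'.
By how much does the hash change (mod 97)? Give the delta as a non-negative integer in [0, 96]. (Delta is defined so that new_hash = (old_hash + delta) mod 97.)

Delta formula: (val(new) - val(old)) * B^(n-1-k) mod M
  val('e') - val('a') = 5 - 1 = 4
  B^(n-1-k) = 11^5 mod 97 = 31
  Delta = 4 * 31 mod 97 = 27

Answer: 27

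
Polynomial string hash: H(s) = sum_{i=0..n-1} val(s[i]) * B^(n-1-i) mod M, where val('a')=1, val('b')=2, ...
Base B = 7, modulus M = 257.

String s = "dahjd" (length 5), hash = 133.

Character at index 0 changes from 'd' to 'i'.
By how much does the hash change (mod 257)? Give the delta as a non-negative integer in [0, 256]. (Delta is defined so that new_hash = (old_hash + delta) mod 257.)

Answer: 183

Derivation:
Delta formula: (val(new) - val(old)) * B^(n-1-k) mod M
  val('i') - val('d') = 9 - 4 = 5
  B^(n-1-k) = 7^4 mod 257 = 88
  Delta = 5 * 88 mod 257 = 183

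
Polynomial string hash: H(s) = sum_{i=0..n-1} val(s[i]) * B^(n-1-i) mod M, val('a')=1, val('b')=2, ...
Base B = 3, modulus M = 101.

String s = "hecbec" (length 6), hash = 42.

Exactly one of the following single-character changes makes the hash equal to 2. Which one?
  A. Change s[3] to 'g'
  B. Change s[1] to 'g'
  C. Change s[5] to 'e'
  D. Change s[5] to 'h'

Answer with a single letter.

Answer: B

Derivation:
Option A: s[3]='b'->'g', delta=(7-2)*3^2 mod 101 = 45, hash=42+45 mod 101 = 87
Option B: s[1]='e'->'g', delta=(7-5)*3^4 mod 101 = 61, hash=42+61 mod 101 = 2 <-- target
Option C: s[5]='c'->'e', delta=(5-3)*3^0 mod 101 = 2, hash=42+2 mod 101 = 44
Option D: s[5]='c'->'h', delta=(8-3)*3^0 mod 101 = 5, hash=42+5 mod 101 = 47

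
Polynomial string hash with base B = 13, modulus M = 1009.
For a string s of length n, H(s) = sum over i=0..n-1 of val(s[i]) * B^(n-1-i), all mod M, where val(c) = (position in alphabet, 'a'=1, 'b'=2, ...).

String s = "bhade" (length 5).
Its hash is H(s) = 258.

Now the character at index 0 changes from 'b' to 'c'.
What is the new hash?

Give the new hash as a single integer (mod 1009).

Answer: 567

Derivation:
val('b') = 2, val('c') = 3
Position k = 0, exponent = n-1-k = 4
B^4 mod M = 13^4 mod 1009 = 309
Delta = (3 - 2) * 309 mod 1009 = 309
New hash = (258 + 309) mod 1009 = 567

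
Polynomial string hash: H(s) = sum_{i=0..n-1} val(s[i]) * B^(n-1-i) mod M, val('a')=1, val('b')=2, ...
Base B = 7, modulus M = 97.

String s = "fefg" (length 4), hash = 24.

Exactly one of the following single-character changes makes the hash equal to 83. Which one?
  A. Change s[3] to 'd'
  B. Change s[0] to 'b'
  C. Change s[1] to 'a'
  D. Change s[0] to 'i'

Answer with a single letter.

Answer: D

Derivation:
Option A: s[3]='g'->'d', delta=(4-7)*7^0 mod 97 = 94, hash=24+94 mod 97 = 21
Option B: s[0]='f'->'b', delta=(2-6)*7^3 mod 97 = 83, hash=24+83 mod 97 = 10
Option C: s[1]='e'->'a', delta=(1-5)*7^2 mod 97 = 95, hash=24+95 mod 97 = 22
Option D: s[0]='f'->'i', delta=(9-6)*7^3 mod 97 = 59, hash=24+59 mod 97 = 83 <-- target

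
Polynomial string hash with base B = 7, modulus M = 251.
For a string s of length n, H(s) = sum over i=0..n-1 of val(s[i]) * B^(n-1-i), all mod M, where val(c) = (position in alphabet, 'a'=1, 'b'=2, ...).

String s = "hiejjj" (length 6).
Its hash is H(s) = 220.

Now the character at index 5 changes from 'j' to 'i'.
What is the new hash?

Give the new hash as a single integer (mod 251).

val('j') = 10, val('i') = 9
Position k = 5, exponent = n-1-k = 0
B^0 mod M = 7^0 mod 251 = 1
Delta = (9 - 10) * 1 mod 251 = 250
New hash = (220 + 250) mod 251 = 219

Answer: 219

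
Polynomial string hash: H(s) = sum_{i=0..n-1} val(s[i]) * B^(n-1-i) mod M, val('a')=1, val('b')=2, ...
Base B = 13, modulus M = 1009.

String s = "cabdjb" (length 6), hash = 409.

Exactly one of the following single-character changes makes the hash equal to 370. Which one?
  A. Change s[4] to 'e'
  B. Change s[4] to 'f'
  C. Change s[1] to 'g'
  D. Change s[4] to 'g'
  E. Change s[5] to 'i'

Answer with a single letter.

Answer: D

Derivation:
Option A: s[4]='j'->'e', delta=(5-10)*13^1 mod 1009 = 944, hash=409+944 mod 1009 = 344
Option B: s[4]='j'->'f', delta=(6-10)*13^1 mod 1009 = 957, hash=409+957 mod 1009 = 357
Option C: s[1]='a'->'g', delta=(7-1)*13^4 mod 1009 = 845, hash=409+845 mod 1009 = 245
Option D: s[4]='j'->'g', delta=(7-10)*13^1 mod 1009 = 970, hash=409+970 mod 1009 = 370 <-- target
Option E: s[5]='b'->'i', delta=(9-2)*13^0 mod 1009 = 7, hash=409+7 mod 1009 = 416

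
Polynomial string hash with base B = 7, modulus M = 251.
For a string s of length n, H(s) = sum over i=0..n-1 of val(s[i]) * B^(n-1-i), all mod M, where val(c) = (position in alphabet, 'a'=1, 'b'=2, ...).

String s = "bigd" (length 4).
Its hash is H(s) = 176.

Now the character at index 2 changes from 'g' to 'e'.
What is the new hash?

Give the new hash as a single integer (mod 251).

Answer: 162

Derivation:
val('g') = 7, val('e') = 5
Position k = 2, exponent = n-1-k = 1
B^1 mod M = 7^1 mod 251 = 7
Delta = (5 - 7) * 7 mod 251 = 237
New hash = (176 + 237) mod 251 = 162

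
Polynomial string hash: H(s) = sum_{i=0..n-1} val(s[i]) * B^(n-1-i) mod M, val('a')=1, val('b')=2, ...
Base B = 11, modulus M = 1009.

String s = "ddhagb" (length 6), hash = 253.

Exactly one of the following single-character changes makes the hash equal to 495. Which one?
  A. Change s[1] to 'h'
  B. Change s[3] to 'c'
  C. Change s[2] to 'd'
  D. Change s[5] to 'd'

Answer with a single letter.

Option A: s[1]='d'->'h', delta=(8-4)*11^4 mod 1009 = 42, hash=253+42 mod 1009 = 295
Option B: s[3]='a'->'c', delta=(3-1)*11^2 mod 1009 = 242, hash=253+242 mod 1009 = 495 <-- target
Option C: s[2]='h'->'d', delta=(4-8)*11^3 mod 1009 = 730, hash=253+730 mod 1009 = 983
Option D: s[5]='b'->'d', delta=(4-2)*11^0 mod 1009 = 2, hash=253+2 mod 1009 = 255

Answer: B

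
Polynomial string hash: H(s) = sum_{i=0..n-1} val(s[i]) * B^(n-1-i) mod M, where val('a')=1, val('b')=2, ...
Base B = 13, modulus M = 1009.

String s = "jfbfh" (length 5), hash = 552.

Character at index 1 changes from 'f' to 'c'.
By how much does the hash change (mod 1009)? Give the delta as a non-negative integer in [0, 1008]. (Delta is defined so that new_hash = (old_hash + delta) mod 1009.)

Answer: 472

Derivation:
Delta formula: (val(new) - val(old)) * B^(n-1-k) mod M
  val('c') - val('f') = 3 - 6 = -3
  B^(n-1-k) = 13^3 mod 1009 = 179
  Delta = -3 * 179 mod 1009 = 472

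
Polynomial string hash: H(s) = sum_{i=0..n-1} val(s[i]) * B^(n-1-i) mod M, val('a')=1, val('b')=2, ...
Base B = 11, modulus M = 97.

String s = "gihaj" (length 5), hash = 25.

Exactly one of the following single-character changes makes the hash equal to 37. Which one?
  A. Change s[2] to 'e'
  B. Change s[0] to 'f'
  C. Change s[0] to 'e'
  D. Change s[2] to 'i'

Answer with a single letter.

Option A: s[2]='h'->'e', delta=(5-8)*11^2 mod 97 = 25, hash=25+25 mod 97 = 50
Option B: s[0]='g'->'f', delta=(6-7)*11^4 mod 97 = 6, hash=25+6 mod 97 = 31
Option C: s[0]='g'->'e', delta=(5-7)*11^4 mod 97 = 12, hash=25+12 mod 97 = 37 <-- target
Option D: s[2]='h'->'i', delta=(9-8)*11^2 mod 97 = 24, hash=25+24 mod 97 = 49

Answer: C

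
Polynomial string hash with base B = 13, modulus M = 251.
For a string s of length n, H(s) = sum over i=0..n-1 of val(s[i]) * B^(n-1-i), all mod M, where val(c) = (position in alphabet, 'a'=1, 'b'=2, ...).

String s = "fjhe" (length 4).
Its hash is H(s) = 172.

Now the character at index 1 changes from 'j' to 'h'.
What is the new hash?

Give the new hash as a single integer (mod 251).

val('j') = 10, val('h') = 8
Position k = 1, exponent = n-1-k = 2
B^2 mod M = 13^2 mod 251 = 169
Delta = (8 - 10) * 169 mod 251 = 164
New hash = (172 + 164) mod 251 = 85

Answer: 85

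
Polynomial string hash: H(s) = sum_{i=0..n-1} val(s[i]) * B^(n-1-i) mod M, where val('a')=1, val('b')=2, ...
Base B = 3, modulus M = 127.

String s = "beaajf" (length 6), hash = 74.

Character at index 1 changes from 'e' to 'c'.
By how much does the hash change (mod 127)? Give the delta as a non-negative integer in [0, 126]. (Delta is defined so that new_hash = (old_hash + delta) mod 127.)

Delta formula: (val(new) - val(old)) * B^(n-1-k) mod M
  val('c') - val('e') = 3 - 5 = -2
  B^(n-1-k) = 3^4 mod 127 = 81
  Delta = -2 * 81 mod 127 = 92

Answer: 92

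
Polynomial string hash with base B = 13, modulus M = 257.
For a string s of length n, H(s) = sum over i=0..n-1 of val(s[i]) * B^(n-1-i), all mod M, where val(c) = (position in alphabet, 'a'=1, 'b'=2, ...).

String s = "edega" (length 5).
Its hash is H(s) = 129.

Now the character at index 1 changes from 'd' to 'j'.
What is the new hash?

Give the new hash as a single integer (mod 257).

val('d') = 4, val('j') = 10
Position k = 1, exponent = n-1-k = 3
B^3 mod M = 13^3 mod 257 = 141
Delta = (10 - 4) * 141 mod 257 = 75
New hash = (129 + 75) mod 257 = 204

Answer: 204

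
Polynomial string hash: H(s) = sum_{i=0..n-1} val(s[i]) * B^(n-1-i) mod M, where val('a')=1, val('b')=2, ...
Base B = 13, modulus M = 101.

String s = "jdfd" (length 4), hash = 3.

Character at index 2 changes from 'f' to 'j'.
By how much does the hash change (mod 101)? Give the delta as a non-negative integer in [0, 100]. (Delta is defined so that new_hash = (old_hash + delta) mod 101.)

Answer: 52

Derivation:
Delta formula: (val(new) - val(old)) * B^(n-1-k) mod M
  val('j') - val('f') = 10 - 6 = 4
  B^(n-1-k) = 13^1 mod 101 = 13
  Delta = 4 * 13 mod 101 = 52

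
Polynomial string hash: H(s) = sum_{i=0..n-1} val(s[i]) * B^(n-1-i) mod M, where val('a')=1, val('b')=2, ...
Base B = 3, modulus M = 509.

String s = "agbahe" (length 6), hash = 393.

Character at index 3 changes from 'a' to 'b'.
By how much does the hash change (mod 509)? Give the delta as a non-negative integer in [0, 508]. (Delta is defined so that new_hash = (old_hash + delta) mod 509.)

Answer: 9

Derivation:
Delta formula: (val(new) - val(old)) * B^(n-1-k) mod M
  val('b') - val('a') = 2 - 1 = 1
  B^(n-1-k) = 3^2 mod 509 = 9
  Delta = 1 * 9 mod 509 = 9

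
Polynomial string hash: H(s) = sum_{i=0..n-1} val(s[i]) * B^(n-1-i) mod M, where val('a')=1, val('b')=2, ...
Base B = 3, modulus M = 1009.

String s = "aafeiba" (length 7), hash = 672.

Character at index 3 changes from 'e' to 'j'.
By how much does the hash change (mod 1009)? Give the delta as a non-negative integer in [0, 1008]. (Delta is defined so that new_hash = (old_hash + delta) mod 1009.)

Answer: 135

Derivation:
Delta formula: (val(new) - val(old)) * B^(n-1-k) mod M
  val('j') - val('e') = 10 - 5 = 5
  B^(n-1-k) = 3^3 mod 1009 = 27
  Delta = 5 * 27 mod 1009 = 135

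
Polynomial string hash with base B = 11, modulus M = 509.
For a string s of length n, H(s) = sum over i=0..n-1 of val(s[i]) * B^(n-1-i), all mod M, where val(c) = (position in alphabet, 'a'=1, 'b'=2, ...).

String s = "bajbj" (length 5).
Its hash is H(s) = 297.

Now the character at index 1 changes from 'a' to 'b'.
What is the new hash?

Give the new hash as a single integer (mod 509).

val('a') = 1, val('b') = 2
Position k = 1, exponent = n-1-k = 3
B^3 mod M = 11^3 mod 509 = 313
Delta = (2 - 1) * 313 mod 509 = 313
New hash = (297 + 313) mod 509 = 101

Answer: 101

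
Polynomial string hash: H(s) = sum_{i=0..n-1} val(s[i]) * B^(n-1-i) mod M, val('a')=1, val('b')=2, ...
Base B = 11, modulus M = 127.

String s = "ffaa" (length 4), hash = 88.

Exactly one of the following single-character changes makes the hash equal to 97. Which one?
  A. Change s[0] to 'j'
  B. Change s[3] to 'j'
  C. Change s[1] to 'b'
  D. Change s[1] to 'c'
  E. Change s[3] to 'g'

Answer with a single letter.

Option A: s[0]='f'->'j', delta=(10-6)*11^3 mod 127 = 117, hash=88+117 mod 127 = 78
Option B: s[3]='a'->'j', delta=(10-1)*11^0 mod 127 = 9, hash=88+9 mod 127 = 97 <-- target
Option C: s[1]='f'->'b', delta=(2-6)*11^2 mod 127 = 24, hash=88+24 mod 127 = 112
Option D: s[1]='f'->'c', delta=(3-6)*11^2 mod 127 = 18, hash=88+18 mod 127 = 106
Option E: s[3]='a'->'g', delta=(7-1)*11^0 mod 127 = 6, hash=88+6 mod 127 = 94

Answer: B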